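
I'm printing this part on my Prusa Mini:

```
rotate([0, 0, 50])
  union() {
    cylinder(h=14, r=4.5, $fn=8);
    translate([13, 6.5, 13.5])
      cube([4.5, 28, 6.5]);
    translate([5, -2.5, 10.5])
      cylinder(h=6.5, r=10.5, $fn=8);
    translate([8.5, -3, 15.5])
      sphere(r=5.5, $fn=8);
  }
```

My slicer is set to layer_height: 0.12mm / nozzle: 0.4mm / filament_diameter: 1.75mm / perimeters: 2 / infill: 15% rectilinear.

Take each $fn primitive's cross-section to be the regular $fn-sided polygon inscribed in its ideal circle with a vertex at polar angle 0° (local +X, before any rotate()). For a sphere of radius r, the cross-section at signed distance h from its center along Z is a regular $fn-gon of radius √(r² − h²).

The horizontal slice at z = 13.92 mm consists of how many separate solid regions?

2

At z = 13.92 mm: the r=4.5 cylinder gives a regular 8-gon of circumradius 4.5 (constant along its height); the cube at (13, 6.5) is present — its section is the full 4.5×28 rectangle; the cylinder at (5, -2.5): section is a regular 8-gon, circumradius r=10.5; the sphere at (8.5, -3): section is a regular 8-gon, circumradius = √(r²−h²) = √(5.5²−1.58²) = 5.268; Taking the union: the regions partially overlap (shared area 135.66 mm²), so overlapping operands fuse into one piece — 2 connected regions; (rotated 50° about Z; rotation is an isometry so areas/perimeters/island counts are preserved). The result has 2 disconnected regions.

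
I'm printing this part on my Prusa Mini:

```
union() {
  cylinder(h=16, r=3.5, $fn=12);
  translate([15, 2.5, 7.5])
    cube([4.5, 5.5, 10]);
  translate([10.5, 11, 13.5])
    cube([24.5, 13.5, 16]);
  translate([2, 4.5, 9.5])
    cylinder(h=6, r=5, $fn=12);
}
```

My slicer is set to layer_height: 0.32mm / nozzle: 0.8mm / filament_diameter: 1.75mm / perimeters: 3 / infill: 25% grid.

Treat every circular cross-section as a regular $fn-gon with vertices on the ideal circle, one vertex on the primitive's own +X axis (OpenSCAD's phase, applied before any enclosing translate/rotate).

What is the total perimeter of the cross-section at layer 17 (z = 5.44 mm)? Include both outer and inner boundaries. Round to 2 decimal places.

At z = 5.44 mm: the r=3.5 cylinder gives a regular 12-gon of circumradius 3.5 (constant along its height) (perimeter = 2·12·3.500·sin(180°/12) = 21.74 mm); the cube at (15, 2.5) does not reach this height (z outside [7.5, 17.5]); the cube at (10.5, 11) is absent (z outside [13.5, 29.5]); the cylinder at (2, 4.5) is absent (z outside [9.5, 15.5]); Combining (union): only the r=3.5 cylinder is present, so the union is just that shape — boundary = 21.74 mm. Overall, the cross-section is a single solid region. Total boundary length (outer) = 21.74 mm.

21.74 mm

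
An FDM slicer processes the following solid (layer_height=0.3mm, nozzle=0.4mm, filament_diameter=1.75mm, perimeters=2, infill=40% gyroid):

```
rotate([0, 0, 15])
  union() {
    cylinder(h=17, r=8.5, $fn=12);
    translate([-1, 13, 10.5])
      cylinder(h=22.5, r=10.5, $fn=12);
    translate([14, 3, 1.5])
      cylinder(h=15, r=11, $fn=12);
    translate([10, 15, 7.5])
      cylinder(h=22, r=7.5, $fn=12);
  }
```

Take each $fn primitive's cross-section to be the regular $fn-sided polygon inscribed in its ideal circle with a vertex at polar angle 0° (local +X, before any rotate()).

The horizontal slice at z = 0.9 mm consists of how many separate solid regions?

1

At z = 0.9 mm: the cylinder: section is a regular 12-gon, circumradius r=8.5; the cylinder at (-1, 13) does not reach this height (z outside [10.5, 33]); the cylinder at (14, 3) is absent (z outside [1.5, 16.5]); the cylinder at (10, 15) does not reach this height (z outside [7.5, 29.5]); Taking the union: only the r=8.5 cylinder is present, so the union is just that shape — 1 connected region; (rotated 15° about Z; rotation is an isometry so areas/perimeters/island counts are preserved). The result has 1 disconnected region.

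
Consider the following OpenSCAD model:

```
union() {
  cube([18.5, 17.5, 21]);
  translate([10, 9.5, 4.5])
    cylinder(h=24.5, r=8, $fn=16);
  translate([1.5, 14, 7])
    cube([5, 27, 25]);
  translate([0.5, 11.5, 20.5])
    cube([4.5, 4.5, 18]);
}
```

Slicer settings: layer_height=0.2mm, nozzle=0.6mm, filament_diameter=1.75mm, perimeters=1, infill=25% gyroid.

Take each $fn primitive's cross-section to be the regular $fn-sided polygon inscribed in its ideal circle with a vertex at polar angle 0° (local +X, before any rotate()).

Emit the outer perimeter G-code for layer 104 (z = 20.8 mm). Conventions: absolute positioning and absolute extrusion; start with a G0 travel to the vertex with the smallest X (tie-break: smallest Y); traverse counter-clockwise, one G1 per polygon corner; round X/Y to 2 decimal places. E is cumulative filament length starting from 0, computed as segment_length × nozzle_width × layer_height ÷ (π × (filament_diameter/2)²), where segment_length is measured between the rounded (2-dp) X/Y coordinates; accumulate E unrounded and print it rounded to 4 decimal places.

At z = 20.8 mm: the cube (footprint 18.5×17.5) is included at this height; the r=8 cylinder at (10, 9.5) gives a regular 16-gon of circumradius 8 (constant along its height); the cube at (1.5, 14) (footprint 5×27) is included at this height; the cube at (0.5, 11.5) (footprint 4.5×4.5) is included at this height; Combining (union): the regions partially overlap (shared area 233.68 mm²), so overlapping operands fuse into one piece — 1 connected region. The outline is a single polygon with 8 vertices. Extrusion per mm of travel: 0.6 × 0.2 / (π × 0.875²) = 0.049890. Accumulating E over each segment gives final E = 5.9369.

G0 X0.00 Y0.00 Z20.80
G1 X18.50 Y0.00 E0.9230
G1 X18.50 Y17.50 E1.7960
G1 X6.50 Y17.50 E2.3947
G1 X6.50 Y41.00 E3.5671
G1 X1.50 Y41.00 E3.8166
G1 X1.50 Y17.50 E4.9890
G1 X0.00 Y17.50 E5.0639
G1 X0.00 Y0.00 E5.9369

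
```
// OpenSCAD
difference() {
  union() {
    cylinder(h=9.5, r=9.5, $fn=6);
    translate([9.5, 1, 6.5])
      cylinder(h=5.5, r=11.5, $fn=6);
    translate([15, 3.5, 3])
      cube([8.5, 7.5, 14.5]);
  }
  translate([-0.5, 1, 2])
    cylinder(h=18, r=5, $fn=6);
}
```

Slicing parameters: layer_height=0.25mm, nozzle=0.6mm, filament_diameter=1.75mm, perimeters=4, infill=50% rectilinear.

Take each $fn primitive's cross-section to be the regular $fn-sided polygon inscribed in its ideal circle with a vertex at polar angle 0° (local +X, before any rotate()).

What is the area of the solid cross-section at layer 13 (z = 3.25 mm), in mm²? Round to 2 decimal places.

233.27 mm²

At z = 3.25 mm: the r=9.5 cylinder gives a regular 6-gon of circumradius 9.5 (constant along its height) (area = (6/2)·9.500²·sin(360°/6) = 234.48 mm²); the cylinder at (9.5, 1) is absent (z outside [6.5, 12]); the cube at (15, 3.5) is present — its section is the full 8.5×7.5 rectangle (area 63.75 mm²); Merging all regions: the 2 present regions are separate (no shared area or edge), so areas and boundary lengths simply add and each stays a separate island — area = 298.23 mm²; the r=5 cylinder at (-0.5, 1) gives a regular 6-gon of circumradius 5 (constant along its height) (area = (6/2)·5.000²·sin(360°/6) = 64.95 mm²); Taking the first minus the rest: starting from that combined region (298.23 mm²), the r=5 cylinder at (-0.5, 1) lies wholly inside it (removes its full 64.95 mm² and its 30.00 mm outline becomes a hole wall) — area = 233.27 mm². Overall, the cross-section has 2 separate islands and 1 hole. Net area = 233.27 mm².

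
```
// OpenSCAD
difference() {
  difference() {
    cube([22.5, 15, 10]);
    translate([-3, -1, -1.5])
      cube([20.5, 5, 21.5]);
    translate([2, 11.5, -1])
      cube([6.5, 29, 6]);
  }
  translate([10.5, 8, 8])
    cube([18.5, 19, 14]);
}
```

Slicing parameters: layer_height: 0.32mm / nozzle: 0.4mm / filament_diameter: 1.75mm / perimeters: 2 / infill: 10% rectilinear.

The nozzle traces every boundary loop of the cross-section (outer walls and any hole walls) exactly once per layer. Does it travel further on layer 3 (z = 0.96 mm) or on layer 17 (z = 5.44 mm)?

layer 3 (z = 0.96 mm)

Layer 3 (z = 0.96): the cube (footprint 22.5×15) is included at this height (perimeter 75.00 mm); the cube at (-3, -1) is present — its section is the full 20.5×5 rectangle (perimeter 51.00 mm); the cube at (2, 11.5) is present — its section is the full 6.5×29 rectangle (perimeter 71.00 mm); After the difference (first − rest): starting from the 22.5×15 cube, the 20.5×5 cube at (-3, -1) partially overlaps it — only the 70.00 mm² overlap (of its 102.50 mm²) is removed, clipping the outline; the 6.5×29 cube at (2, 11.5) partially overlaps it — only the 22.75 mm² overlap (of its 188.50 mm²) is removed, clipping the outline — boundary = 82.00 mm; the cube at (10.5, 8) is absent (z outside [8, 22]); After the difference (first − rest): none of the subtracted shapes is present at this height, so the result so far is unchanged — boundary = 82.00 mm. So its perimeter = 82.00 mm. Layer 17 (z = 5.44): the 22.5×15 cube contributes its full rectangle (perimeter 75.00 mm); the 20.5×5 cube at (-3, -1) contributes its full rectangle (perimeter 51.00 mm); the cube at (2, 11.5) is not intersected at this z (z outside [-1, 5]); After the difference (first − rest): starting from the 22.5×15 cube, the 20.5×5 cube at (-3, -1) partially overlaps it — only the 70.00 mm² overlap (of its 102.50 mm²) is removed, clipping the outline — boundary = 75.00 mm; the cube at (10.5, 8) is not intersected at this z (z outside [8, 22]); After the difference (first − rest): none of the subtracted shapes is present at this height, so that combined region is unchanged — boundary = 75.00 mm. So its perimeter = 75.00 mm. Layer 3 is larger (82.00 vs 75.00 mm).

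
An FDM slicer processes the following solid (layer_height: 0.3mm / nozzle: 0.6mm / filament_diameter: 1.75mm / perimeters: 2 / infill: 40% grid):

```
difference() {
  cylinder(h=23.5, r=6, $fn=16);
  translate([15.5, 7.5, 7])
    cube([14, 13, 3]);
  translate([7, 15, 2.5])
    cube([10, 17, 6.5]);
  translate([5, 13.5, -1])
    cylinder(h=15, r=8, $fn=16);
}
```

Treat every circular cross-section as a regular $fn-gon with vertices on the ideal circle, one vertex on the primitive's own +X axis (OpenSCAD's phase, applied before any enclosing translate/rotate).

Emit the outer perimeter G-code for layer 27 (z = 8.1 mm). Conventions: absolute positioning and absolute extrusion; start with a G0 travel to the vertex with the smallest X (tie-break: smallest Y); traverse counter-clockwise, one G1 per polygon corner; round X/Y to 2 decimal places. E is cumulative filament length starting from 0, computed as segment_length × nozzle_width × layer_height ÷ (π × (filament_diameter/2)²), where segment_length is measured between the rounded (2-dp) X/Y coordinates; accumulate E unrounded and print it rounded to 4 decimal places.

At z = 8.1 mm: the cylinder: section is a regular 16-gon, circumradius r=6; the 14×13 cube at (15.5, 7.5) contributes its full rectangle; the 10×17 cube at (7, 15) contributes its full rectangle; the r=8 cylinder at (5, 13.5) gives a regular 16-gon of circumradius 8 (constant along its height); After the difference (first − rest): starting from the r=6 cylinder, the 14×13 cube at (15.5, 7.5) misses the remaining region (no effect); the 10×17 cube at (7, 15) misses the remaining region (no effect); the r=8 cylinder at (5, 13.5) misses the remaining region (no effect) — 1 connected region. The outline is a single polygon with 16 vertices. Extrusion per mm of travel: 0.6 × 0.3 / (π × 0.875²) = 0.074835. Accumulating E over each segment gives final E = 2.8023.

G0 X-6.00 Y0.00 Z8.10
G1 X-5.54 Y-2.30 E0.1755
G1 X-4.24 Y-4.24 E0.3503
G1 X-2.30 Y-5.54 E0.5251
G1 X0.00 Y-6.00 E0.7006
G1 X2.30 Y-5.54 E0.8761
G1 X4.24 Y-4.24 E1.0509
G1 X5.54 Y-2.30 E1.2256
G1 X6.00 Y0.00 E1.4012
G1 X5.54 Y2.30 E1.5767
G1 X4.24 Y4.24 E1.7515
G1 X2.30 Y5.54 E1.9262
G1 X0.00 Y6.00 E2.1018
G1 X-2.30 Y5.54 E2.2773
G1 X-4.24 Y4.24 E2.4520
G1 X-5.54 Y2.30 E2.6268
G1 X-6.00 Y0.00 E2.8023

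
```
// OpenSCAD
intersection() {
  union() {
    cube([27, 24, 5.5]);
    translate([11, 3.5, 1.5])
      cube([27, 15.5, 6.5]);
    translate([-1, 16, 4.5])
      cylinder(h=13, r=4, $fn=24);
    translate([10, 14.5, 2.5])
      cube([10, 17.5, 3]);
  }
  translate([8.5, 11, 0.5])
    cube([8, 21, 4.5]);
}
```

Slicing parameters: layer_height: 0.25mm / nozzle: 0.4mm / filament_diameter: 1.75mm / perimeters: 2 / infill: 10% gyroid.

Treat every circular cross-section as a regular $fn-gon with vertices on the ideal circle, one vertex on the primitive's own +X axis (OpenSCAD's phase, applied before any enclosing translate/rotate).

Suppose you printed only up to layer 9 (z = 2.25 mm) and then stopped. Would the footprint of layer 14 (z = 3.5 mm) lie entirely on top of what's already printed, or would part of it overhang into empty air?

part overhangs

Compare the two slices. At z = 2.25: the cube is present — its section is the full 27×24 rectangle (area 648.00 mm²); the cube at (11, 3.5) is present — its section is the full 27×15.5 rectangle (area 418.50 mm²); the cylinder at (-1, 16) is not intersected at this z (z outside [4.5, 17.5]); the cube at (10, 14.5) is not intersected at this z (z outside [2.5, 5.5]); Combining (union): the regions partially overlap — summed areas 1066.50 mm² minus the doubly-counted overlap 248.00 mm² gives 818.50 mm² — area = 818.50 mm²; the cube at (8.5, 11) is present — its section is the full 8×21 rectangle (area 168.00 mm²); Taking the intersection: the 8×21 cube at (8.5, 11) partially overlaps the result so far; clipping to the common part keeps 104.00 mm² — area = 104.00 mm². At z = 3.5: the cube is present — its section is the full 27×24 rectangle (area 648.00 mm²); the 27×15.5 cube at (11, 3.5) contributes its full rectangle (area 418.50 mm²); the cylinder at (-1, 16) is not intersected at this z (z outside [4.5, 17.5]); the cube at (10, 14.5) (footprint 10×17.5) is included at this height (area 175.00 mm²); Merging all regions: the regions partially overlap — summed areas 1241.50 mm² minus the doubly-counted overlap 343.00 mm² gives 898.50 mm² — area = 898.50 mm²; the cube at (8.5, 11) is present — its section is the full 8×21 rectangle (area 168.00 mm²); Taking the intersection: the 8×21 cube at (8.5, 11) partially overlaps the result so far; clipping to the common part keeps 156.00 mm² — area = 156.00 mm². Checking containment: at z = 3.5 the cross-section extends beyond the z = 2.25 cross-section by about 52.00 mm².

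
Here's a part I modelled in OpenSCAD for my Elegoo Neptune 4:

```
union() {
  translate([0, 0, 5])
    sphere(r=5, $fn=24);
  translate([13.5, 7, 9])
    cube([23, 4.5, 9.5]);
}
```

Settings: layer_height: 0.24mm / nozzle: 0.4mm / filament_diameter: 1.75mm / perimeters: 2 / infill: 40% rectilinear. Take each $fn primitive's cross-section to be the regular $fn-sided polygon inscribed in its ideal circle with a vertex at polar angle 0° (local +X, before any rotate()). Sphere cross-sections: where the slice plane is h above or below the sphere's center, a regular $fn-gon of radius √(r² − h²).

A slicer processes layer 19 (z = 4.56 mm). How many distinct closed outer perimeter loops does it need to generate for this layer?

At z = 4.56 mm: the r=5 sphere contributes a regular 24-gon of circumradius √(5²−0.44²) = 4.981; the cube at (13.5, 7) is absent (z outside [9, 18.5]); Merging all regions: only the r=5 sphere is present, so the union is just that shape — 1 connected region. The result has 1 disconnected region.

1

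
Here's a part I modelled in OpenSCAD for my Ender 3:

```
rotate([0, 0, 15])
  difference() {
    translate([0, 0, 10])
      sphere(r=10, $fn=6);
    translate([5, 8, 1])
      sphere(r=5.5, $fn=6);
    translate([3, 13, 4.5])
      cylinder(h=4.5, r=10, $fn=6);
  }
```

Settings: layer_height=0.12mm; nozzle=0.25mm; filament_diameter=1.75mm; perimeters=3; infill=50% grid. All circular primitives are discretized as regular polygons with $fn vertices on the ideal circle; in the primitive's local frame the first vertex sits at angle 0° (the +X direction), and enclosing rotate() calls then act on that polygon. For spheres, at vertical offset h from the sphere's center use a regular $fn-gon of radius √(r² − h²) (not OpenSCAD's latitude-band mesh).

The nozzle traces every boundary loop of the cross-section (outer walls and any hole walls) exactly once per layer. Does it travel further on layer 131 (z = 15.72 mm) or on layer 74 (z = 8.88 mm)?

layer 74 (z = 8.88 mm)

Layer 131 (z = 15.72): the sphere: section is a regular 6-gon, circumradius = √(r²−h²) = √(10²−5.72²) = 8.203 (perimeter = 2·6·8.203·sin(180°/6) = 49.22 mm); the sphere at (5, 8) is not intersected at this z (|z−center|=14.720 > r=5.5); the cylinder at (3, 13) is not intersected at this z (z outside [4.5, 9]); Taking the first minus the rest: none of the subtracted shapes is present at this height, so the r=10 sphere is unchanged — boundary = 49.22 mm; (whole slice rotated 15° about Z — lengths, areas and connectivity unchanged). So its perimeter = 49.22 mm. Layer 74 (z = 8.88): the r=10 sphere contributes a regular 6-gon of circumradius √(10²−1.12²) = 9.937 (perimeter = 2·6·9.937·sin(180°/6) = 59.62 mm); the sphere at (5, 8) is absent (|z−center|=7.880 > r=5.5); the cylinder at (3, 13): section is a regular 6-gon, circumradius r=10 (perimeter = 2·6·10.000·sin(180°/6) = 60.00 mm); Subtracting the remaining from the first: starting from the r=10 sphere, the r=10 cylinder at (3, 13) partially overlaps it — only the 40.24 mm² overlap (of its 259.81 mm²) is removed, clipping the outline — boundary = 59.62 mm; (whole slice rotated 15° about Z — lengths, areas and connectivity unchanged). So its perimeter = 59.62 mm. Layer 74 is larger (59.62 vs 49.22 mm).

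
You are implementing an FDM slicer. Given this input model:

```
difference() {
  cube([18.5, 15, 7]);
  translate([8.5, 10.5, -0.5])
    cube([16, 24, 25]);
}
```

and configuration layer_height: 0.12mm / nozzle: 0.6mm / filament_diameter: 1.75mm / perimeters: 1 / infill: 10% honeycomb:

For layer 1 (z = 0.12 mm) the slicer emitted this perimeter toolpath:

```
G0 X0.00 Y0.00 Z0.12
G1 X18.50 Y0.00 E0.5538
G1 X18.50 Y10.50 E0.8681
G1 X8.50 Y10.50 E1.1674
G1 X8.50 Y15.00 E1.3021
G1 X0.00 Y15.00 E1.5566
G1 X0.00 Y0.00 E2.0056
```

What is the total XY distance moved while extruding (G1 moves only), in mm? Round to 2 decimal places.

Sum the Euclidean lengths of each G1 segment: total = 67.00 mm.

67.00 mm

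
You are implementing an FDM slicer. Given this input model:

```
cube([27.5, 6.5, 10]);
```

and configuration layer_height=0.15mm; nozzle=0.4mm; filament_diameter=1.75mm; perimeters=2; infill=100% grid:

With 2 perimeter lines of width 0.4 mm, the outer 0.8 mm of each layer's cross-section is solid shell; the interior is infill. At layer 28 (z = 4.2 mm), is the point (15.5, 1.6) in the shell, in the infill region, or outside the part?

infill

At z = 4.2 mm: the cube is present — its section is the full 27.5×6.5 rectangle. Overall, the cross-section is a single solid region. The nearest boundary edge runs (0.00, 0.00)→(27.50, 0.00); distance from the point to it = 1.60 mm. The point is inside the cross-section and 1.60 mm from the nearest boundary — more than the 0.8 mm shell width (2 × 0.4), so it's in the infill interior.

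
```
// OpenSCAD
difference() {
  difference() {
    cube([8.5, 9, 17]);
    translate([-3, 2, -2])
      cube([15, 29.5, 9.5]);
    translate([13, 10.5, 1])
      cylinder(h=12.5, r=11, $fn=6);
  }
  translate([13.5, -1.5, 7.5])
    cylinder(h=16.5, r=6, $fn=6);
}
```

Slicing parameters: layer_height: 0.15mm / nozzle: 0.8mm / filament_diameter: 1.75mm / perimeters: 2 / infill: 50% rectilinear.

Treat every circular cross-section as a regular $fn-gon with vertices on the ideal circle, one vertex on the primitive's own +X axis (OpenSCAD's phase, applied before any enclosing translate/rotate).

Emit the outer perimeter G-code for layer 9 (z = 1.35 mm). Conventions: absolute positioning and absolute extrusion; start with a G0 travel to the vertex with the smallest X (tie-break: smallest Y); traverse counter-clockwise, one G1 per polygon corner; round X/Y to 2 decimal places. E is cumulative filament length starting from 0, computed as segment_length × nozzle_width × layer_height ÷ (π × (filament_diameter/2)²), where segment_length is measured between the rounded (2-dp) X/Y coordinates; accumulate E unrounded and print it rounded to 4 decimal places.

G0 X0.00 Y0.00 Z1.35
G1 X8.50 Y0.00 E0.4241
G1 X8.50 Y0.97 E0.4725
G1 X7.50 Y0.97 E0.5224
G1 X6.91 Y2.00 E0.5816
G1 X0.00 Y2.00 E0.9263
G1 X0.00 Y0.00 E1.0261

At z = 1.35 mm: the cube is present — its section is the full 8.5×9 rectangle; the cube at (-3, 2) (footprint 15×29.5) is included at this height; the cylinder at (13, 10.5): section is a regular 6-gon, circumradius r=11; Subtracting the remaining from the first: starting from the 8.5×9 cube, the 15×29.5 cube at (-3, 2) partially overlaps it — only the 59.50 mm² overlap (of its 442.50 mm²) is removed, clipping the outline; the r=11 cylinder at (13, 10.5) partially overlaps it — only the 1.33 mm² overlap (of its 314.37 mm²) is removed, clipping the outline — 1 connected region; the cylinder at (13.5, -1.5) does not reach this height (z outside [7.5, 24]); Subtracting the remaining from the first: none of the subtracted shapes is present at this height, so that combined region is unchanged — 1 connected region. The outline is a single polygon with 6 vertices. Extrusion per mm of travel: 0.8 × 0.15 / (π × 0.875²) = 0.049890. Accumulating E over each segment gives final E = 1.0261.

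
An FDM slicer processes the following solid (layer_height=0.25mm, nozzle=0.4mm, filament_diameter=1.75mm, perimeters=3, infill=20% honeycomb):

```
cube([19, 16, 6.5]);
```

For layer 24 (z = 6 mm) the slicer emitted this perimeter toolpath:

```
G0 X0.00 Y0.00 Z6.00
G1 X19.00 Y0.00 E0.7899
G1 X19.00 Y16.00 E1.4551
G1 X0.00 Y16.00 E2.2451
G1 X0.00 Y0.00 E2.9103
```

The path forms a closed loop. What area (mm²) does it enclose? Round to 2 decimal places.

Apply the shoelace formula to the sequence of (X, Y) vertices; enclosed area = 304.00 mm².

304.00 mm²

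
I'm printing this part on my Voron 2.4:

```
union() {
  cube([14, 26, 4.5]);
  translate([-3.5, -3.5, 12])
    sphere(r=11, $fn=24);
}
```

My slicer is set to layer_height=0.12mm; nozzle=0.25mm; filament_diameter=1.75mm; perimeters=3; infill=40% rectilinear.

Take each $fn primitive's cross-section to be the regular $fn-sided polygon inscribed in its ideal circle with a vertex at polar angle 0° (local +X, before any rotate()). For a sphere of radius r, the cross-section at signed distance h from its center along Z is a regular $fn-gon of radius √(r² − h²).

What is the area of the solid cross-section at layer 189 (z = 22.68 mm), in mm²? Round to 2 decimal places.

21.55 mm²

At z = 22.68 mm: the cube does not reach this height (z outside [0, 4.5]); the r=11 sphere at (-3.5, -3.5) contributes a regular 24-gon of circumradius √(11²−10.68²) = 2.634 (area = (24/2)·2.634²·sin(360°/24) = 21.55 mm²); Merging all regions: only the r=11 sphere at (-3.5, -3.5) is present, so the union is just that shape — area = 21.55 mm². Overall, the cross-section is a single solid region. Net area = 21.55 mm².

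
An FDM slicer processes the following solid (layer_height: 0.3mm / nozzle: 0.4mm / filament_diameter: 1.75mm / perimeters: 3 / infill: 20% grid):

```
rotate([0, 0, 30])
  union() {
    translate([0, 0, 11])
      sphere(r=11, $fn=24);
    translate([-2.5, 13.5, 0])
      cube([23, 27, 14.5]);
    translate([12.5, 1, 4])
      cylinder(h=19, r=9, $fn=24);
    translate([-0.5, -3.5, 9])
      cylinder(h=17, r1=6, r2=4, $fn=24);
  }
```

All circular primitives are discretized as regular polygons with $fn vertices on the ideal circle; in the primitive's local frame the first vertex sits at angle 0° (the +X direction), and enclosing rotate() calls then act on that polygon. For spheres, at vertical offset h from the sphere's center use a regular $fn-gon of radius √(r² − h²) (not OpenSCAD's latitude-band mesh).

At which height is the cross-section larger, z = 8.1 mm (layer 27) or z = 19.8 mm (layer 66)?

Layer 27 (z = 8.1): the sphere: section is a regular 24-gon, circumradius = √(r²−h²) = √(11²−2.9²) = 10.611 (area = (24/2)·10.611²·sin(360°/24) = 349.69 mm²); the cube at (-2.5, 13.5) is present — its section is the full 23×27 rectangle (area 621.00 mm²); the cylinder at (12.5, 1): section is a regular 24-gon, circumradius r=9 (area = (24/2)·9.000²·sin(360°/24) = 251.57 mm²); the cone at (-0.5, -3.5) does not reach this height (z outside [9, 26]); Combining (union): the regions partially overlap — summed areas 1222.26 mm² minus the doubly-counted overlap 71.79 mm² gives 1150.46 mm² — area = 1150.46 mm²; (whole slice rotated 30° about Z — lengths, areas and connectivity unchanged). So its area = 1150.46 mm². Layer 66 (z = 19.8): the r=11 sphere contributes a regular 24-gon of circumradius √(11²−8.8²) = 6.600 (area = (24/2)·6.600²·sin(360°/24) = 135.29 mm²); the cube at (-2.5, 13.5) is not intersected at this z (z outside [0, 14.5]); the r=9 cylinder at (12.5, 1) gives a regular 24-gon of circumradius 9 (constant along its height) (area = (24/2)·9.000²·sin(360°/24) = 251.57 mm²); the cone at (-0.5, -3.5) contributes a regular 24-gon of circumradius 4.729 (interpolated between r1=6 and r2=4 at t=0.635) (area = (24/2)·4.729²·sin(360°/24) = 69.47 mm²); Combining (union): the regions partially overlap — summed areas 456.33 mm² minus the doubly-counted overlap 75.50 mm² gives 380.83 mm² — area = 380.83 mm²; (whole slice rotated 30° about Z — lengths, areas and connectivity unchanged). So its area = 380.83 mm². Layer 27 is larger (1150.46 vs 380.83 mm²).

layer 27 (z = 8.1 mm)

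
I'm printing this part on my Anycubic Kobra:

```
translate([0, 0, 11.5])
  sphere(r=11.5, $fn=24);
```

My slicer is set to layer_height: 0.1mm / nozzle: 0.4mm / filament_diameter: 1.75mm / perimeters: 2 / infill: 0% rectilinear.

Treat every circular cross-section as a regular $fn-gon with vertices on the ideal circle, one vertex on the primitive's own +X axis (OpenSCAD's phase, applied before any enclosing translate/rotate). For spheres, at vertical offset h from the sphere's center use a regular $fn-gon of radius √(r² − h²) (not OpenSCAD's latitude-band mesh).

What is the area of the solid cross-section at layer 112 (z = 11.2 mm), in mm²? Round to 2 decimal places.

410.47 mm²

At z = 11.2 mm: the r=11.5 sphere contributes a regular 24-gon of circumradius √(11.5²−0.3²) = 11.496 (area = (24/2)·11.496²·sin(360°/24) = 410.47 mm²). Overall, the cross-section is a single solid region. Net area = 410.47 mm².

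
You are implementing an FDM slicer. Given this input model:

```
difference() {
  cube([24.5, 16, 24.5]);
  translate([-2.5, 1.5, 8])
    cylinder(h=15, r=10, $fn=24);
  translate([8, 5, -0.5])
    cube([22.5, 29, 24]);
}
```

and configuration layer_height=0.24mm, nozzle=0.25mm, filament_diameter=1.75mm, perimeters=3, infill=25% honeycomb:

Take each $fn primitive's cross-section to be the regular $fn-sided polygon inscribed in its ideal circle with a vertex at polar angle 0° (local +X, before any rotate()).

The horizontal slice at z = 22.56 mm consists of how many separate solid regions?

At z = 22.56 mm: the cube is present — its section is the full 24.5×16 rectangle; the r=10 cylinder at (-2.5, 1.5) contributes a regular 24-gon of circumradius 10; the 22.5×29 cube at (8, 5) contributes its full rectangle; Taking the first minus the rest: starting from the 24.5×16 cube, the r=10 cylinder at (-2.5, 1.5) partially overlaps it — only the 64.16 mm² overlap (of its 310.58 mm²) is removed, clipping the outline; the 22.5×29 cube at (8, 5) partially overlaps it — only the 181.50 mm² overlap (of its 652.50 mm²) is removed, clipping the outline — 1 connected region. The result has 1 disconnected region.

1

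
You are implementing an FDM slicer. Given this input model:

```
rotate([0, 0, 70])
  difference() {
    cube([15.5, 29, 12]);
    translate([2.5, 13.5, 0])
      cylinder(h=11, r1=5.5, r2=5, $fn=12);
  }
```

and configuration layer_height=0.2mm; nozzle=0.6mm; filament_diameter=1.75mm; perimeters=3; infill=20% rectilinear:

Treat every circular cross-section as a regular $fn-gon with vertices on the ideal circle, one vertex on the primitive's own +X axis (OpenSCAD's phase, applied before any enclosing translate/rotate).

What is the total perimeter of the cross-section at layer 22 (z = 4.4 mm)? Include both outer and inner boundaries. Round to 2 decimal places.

101.38 mm

At z = 4.4 mm: the cube (footprint 15.5×29) is included at this height (perimeter 89.00 mm); the cone at (2.5, 13.5): at t=0.400 of its height the radius interpolates to r₁+(r₂−r₁)t = 5.300, giving a regular 12-gon of that circumradius (perimeter = 2·12·5.300·sin(180°/12) = 32.92 mm); Taking the first minus the rest: starting from the 15.5×29 cube, the cone at (2.5, 13.5) partially overlaps it — only the 66.96 mm² overlap (of its 84.27 mm²) is removed, clipping the outline — boundary = 101.38 mm; (whole slice rotated 70° about Z — lengths, areas and connectivity unchanged). Overall, the cross-section is a single solid region. Total boundary length (outer) = 101.38 mm.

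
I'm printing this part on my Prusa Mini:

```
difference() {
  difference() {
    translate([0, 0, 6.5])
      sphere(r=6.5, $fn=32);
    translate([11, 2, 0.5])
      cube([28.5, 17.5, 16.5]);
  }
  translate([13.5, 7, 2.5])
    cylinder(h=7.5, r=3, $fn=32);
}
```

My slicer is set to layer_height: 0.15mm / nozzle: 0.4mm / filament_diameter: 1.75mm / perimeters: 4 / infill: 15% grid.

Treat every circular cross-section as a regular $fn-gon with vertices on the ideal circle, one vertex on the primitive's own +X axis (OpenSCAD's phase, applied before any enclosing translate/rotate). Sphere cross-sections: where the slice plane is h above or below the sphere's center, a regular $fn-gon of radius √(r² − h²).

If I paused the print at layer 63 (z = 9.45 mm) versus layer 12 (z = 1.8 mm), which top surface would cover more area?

layer 63 (z = 9.45 mm)

Layer 63 (z = 9.45): the r=6.5 sphere slices to a regular 32-gon of circumradius 5.792 (√(r²−h²) with h=2.95 from center) (area = (32/2)·5.792²·sin(360°/32) = 104.72 mm²); the cube at (11, 2) (footprint 28.5×17.5) is included at this height (area 498.75 mm²); Subtracting the remaining from the first: starting from the r=6.5 sphere (104.72 mm²), the 28.5×17.5 cube at (11, 2) misses the remaining region (no effect) — area = 104.72 mm²; the cylinder at (13.5, 7): section is a regular 32-gon, circumradius r=3 (area = (32/2)·3.000²·sin(360°/32) = 28.09 mm²); Subtracting the remaining from the first: starting from the result so far (104.72 mm²), the r=3 cylinder at (13.5, 7) misses the remaining region (no effect) — area = 104.72 mm². So its area = 104.72 mm². Layer 12 (z = 1.8): the r=6.5 sphere contributes a regular 32-gon of circumradius √(6.5²−4.7²) = 4.490 (area = (32/2)·4.490²·sin(360°/32) = 62.93 mm²); the cube at (11, 2) (footprint 28.5×17.5) is included at this height (area 498.75 mm²); Taking the first minus the rest: starting from the r=6.5 sphere (62.93 mm²), the 28.5×17.5 cube at (11, 2) misses the remaining region (no effect) — area = 62.93 mm²; the cylinder at (13.5, 7) is not intersected at this z (z outside [2.5, 10]); Subtracting the remaining from the first: none of the subtracted shapes is present at this height, so the result so far is unchanged — area = 62.93 mm². So its area = 62.93 mm². Layer 63 is larger (104.72 vs 62.93 mm²).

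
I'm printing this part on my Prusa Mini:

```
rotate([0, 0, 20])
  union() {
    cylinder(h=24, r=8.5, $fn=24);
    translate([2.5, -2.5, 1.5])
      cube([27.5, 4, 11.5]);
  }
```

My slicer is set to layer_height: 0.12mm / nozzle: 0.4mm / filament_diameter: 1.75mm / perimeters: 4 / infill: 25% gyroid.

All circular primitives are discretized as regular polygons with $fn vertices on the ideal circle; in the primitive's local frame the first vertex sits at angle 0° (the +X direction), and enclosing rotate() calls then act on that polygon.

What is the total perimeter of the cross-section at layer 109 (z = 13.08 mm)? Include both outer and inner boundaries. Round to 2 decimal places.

53.25 mm

At z = 13.08 mm: the r=8.5 cylinder gives a regular 24-gon of circumradius 8.5 (constant along its height) (perimeter = 2·24·8.500·sin(180°/24) = 53.25 mm); the cube at (2.5, -2.5) does not reach this height (z outside [1.5, 13]); Merging all regions: only the r=8.5 cylinder is present, so the union is just that shape — boundary = 53.25 mm; (whole slice rotated 20° about Z — lengths, areas and connectivity unchanged). Overall, the cross-section is a single solid region. Total boundary length (outer) = 53.25 mm.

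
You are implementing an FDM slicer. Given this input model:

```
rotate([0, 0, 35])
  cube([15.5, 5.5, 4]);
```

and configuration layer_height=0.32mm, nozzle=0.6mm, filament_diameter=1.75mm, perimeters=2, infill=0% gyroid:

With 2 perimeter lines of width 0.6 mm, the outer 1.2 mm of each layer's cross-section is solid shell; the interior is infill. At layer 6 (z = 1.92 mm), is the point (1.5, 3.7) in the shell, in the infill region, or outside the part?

At z = 1.92 mm: the 15.5×5.5 cube contributes its full rectangle; (whole slice rotated 35° about Z — lengths, areas and connectivity unchanged). Overall, the cross-section is a single solid region. Undo the 35° rotation: the query point maps to (3.351, 2.170) in the un-rotated model frame. The nearest boundary edge runs (0.00, 0.00)→(15.50, 0.00); distance from the point to it = 2.17 mm. The point is inside the cross-section and 2.17 mm from the nearest boundary — more than the 1.2 mm shell width (2 × 0.6), so it's in the infill interior.

infill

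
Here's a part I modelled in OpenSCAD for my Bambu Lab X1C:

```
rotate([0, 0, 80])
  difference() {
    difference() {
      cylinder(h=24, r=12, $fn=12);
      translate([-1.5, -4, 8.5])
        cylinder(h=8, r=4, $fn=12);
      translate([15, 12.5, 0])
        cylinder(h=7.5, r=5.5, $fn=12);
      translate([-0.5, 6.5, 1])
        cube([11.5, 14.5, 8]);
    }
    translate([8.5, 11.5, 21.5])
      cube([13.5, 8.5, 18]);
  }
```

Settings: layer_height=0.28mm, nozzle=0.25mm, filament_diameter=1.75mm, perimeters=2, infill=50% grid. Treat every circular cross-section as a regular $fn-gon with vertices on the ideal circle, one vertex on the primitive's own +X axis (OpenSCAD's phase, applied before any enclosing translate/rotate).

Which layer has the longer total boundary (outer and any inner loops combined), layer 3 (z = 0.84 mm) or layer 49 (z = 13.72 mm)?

Layer 3 (z = 0.84): the r=12 cylinder contributes a regular 12-gon of circumradius 12 (perimeter = 2·12·12.000·sin(180°/12) = 74.54 mm); the cylinder at (-1.5, -4) does not reach this height (z outside [8.5, 16.5]); the r=5.5 cylinder at (15, 12.5) gives a regular 12-gon of circumradius 5.5 (constant along its height) (perimeter = 2·12·5.500·sin(180°/12) = 34.16 mm); the cube at (-0.5, 6.5) is absent (z outside [1, 9]); Subtracting the remaining from the first: starting from the r=12 cylinder, the r=5.5 cylinder at (15, 12.5) misses the remaining region (no effect) — boundary = 74.54 mm; the cube at (8.5, 11.5) is not intersected at this z (z outside [21.5, 39.5]); Taking the first minus the rest: none of the subtracted shapes is present at this height, so that combined region is unchanged — boundary = 74.54 mm; (rotated 80° about Z; rotation is an isometry so areas/perimeters/island counts are preserved). So its perimeter = 74.54 mm. Layer 49 (z = 13.72): the cylinder: section is a regular 12-gon, circumradius r=12 (perimeter = 2·12·12.000·sin(180°/12) = 74.54 mm); the r=4 cylinder at (-1.5, -4) contributes a regular 12-gon of circumradius 4 (perimeter = 2·12·4.000·sin(180°/12) = 24.85 mm); the cylinder at (15, 12.5) is not intersected at this z (z outside [0, 7.5]); the cube at (-0.5, 6.5) is absent (z outside [1, 9]); Subtracting the remaining from the first: starting from the r=12 cylinder, the r=4 cylinder at (-1.5, -4) lies wholly inside it (removes its full 48.00 mm² and its 24.85 mm outline becomes a hole wall) — boundary (outer + 1 inner loop) = 99.39 mm; the cube at (8.5, 11.5) is absent (z outside [21.5, 39.5]); Subtracting the remaining from the first: none of the subtracted shapes is present at this height, so the result so far is unchanged — boundary (outer + 1 inner loop) = 99.39 mm; (whole slice rotated 80° about Z — lengths, areas and connectivity unchanged). So its perimeter = 99.39 mm. Layer 49 is larger (99.39 vs 74.54 mm).

layer 49 (z = 13.72 mm)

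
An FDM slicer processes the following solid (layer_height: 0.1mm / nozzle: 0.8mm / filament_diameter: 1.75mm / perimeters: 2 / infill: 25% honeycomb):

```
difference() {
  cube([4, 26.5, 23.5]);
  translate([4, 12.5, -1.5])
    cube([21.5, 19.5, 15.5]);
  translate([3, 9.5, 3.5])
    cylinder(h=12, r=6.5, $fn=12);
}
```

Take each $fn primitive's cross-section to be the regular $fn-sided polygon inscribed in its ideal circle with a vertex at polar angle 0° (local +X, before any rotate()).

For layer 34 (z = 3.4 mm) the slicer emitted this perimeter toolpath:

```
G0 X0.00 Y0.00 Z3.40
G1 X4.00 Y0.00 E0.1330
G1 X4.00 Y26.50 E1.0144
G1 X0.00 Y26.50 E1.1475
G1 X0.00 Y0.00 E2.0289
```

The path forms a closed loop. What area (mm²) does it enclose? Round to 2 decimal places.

106.00 mm²

Apply the shoelace formula to the sequence of (X, Y) vertices; enclosed area = 106.00 mm².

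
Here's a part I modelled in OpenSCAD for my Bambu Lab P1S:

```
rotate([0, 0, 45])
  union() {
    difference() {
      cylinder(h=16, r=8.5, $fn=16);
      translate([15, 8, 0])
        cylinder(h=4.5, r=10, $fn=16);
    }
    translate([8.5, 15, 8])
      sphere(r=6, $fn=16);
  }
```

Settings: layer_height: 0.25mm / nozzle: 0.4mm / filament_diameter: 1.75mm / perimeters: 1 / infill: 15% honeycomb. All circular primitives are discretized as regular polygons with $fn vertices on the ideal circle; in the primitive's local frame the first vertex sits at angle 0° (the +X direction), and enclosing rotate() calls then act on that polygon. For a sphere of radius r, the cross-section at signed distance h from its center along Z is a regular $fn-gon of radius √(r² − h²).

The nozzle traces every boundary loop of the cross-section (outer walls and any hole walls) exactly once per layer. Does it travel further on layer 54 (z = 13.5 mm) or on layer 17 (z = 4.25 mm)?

Layer 54 (z = 13.5): the r=8.5 cylinder gives a regular 16-gon of circumradius 8.5 (constant along its height) (perimeter = 2·16·8.500·sin(180°/16) = 53.06 mm); the cylinder at (15, 8) is absent (z outside [0, 4.5]); Taking the first minus the rest: none of the subtracted shapes is present at this height, so the r=8.5 cylinder is unchanged — boundary = 53.06 mm; the r=6 sphere at (8.5, 15) contributes a regular 16-gon of circumradius √(6²−5.5²) = 2.398 (perimeter = 2·16·2.398·sin(180°/16) = 14.97 mm); Taking the union: the 2 present regions are separate (no shared area or edge), so areas and boundary lengths simply add and each stays a separate island — boundary = 68.03 mm; (rotated 45° about Z; rotation is an isometry so areas/perimeters/island counts are preserved). So its perimeter = 68.03 mm. Layer 17 (z = 4.25): the r=8.5 cylinder contributes a regular 16-gon of circumradius 8.5 (perimeter = 2·16·8.500·sin(180°/16) = 53.06 mm); the r=10 cylinder at (15, 8) contributes a regular 16-gon of circumradius 10 (perimeter = 2·16·10.000·sin(180°/16) = 62.43 mm); After the difference (first − rest): starting from the r=8.5 cylinder, the r=10 cylinder at (15, 8) partially overlaps it — only the 5.65 mm² overlap (of its 306.15 mm²) is removed, clipping the outline — boundary = 53.02 mm; the r=6 sphere at (8.5, 15) contributes a regular 16-gon of circumradius √(6²−3.75²) = 4.684 (perimeter = 2·16·4.684·sin(180°/16) = 29.24 mm); Combining (union): the 2 present regions are separate (no shared area or edge), so areas and boundary lengths simply add and each stays a separate island — boundary = 82.26 mm; (whole slice rotated 45° about Z — lengths, areas and connectivity unchanged). So its perimeter = 82.26 mm. Layer 17 is larger (82.26 vs 68.03 mm).

layer 17 (z = 4.25 mm)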